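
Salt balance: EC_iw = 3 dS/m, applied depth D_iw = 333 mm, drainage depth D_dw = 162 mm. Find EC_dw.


EC_dw = EC_iw * D_iw / D_dw
EC_dw = 3 * 333 / 162
EC_dw = 999 / 162

6.1667 dS/m


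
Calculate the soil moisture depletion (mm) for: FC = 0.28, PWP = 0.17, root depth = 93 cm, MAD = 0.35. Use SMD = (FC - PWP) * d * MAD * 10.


SMD = (FC - PWP) * d * MAD * 10
SMD = (0.28 - 0.17) * 93 * 0.35 * 10
SMD = 0.1100 * 93 * 0.35 * 10

35.8050 mm


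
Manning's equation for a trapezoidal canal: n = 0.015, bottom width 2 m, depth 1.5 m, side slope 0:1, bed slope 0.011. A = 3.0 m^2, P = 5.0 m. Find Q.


R = A/P = 3.0/5.0 = 0.600000
Q = (1/0.015) * 3.0 * 0.600000^(2/3) * 0.011^0.5

14.9220 m^3/s


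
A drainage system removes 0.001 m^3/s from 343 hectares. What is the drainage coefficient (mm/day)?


DC = Q * 86400 / (A * 10000) * 1000
DC = 0.001 * 86400 / (343 * 10000) * 1000
DC = 86400.0000 / 3430000

0.0252 mm/day


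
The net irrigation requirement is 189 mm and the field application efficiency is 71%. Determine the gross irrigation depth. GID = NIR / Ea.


Ea = 71% = 0.71
GID = NIR / Ea = 189 / 0.71 = 266.1972 mm

266.1972 mm


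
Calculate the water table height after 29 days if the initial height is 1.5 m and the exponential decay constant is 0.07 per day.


m = m0 * exp(-k*t)
m = 1.5 * exp(-0.07 * 29)
m = 1.5 * exp(-2.0300)

0.1970 m


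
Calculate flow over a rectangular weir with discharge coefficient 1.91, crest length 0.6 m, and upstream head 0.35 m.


Q = C * L * H^(3/2) = 1.91 * 0.6 * 0.35^1.5 = 1.91 * 0.6 * 0.207063

0.2373 m^3/s


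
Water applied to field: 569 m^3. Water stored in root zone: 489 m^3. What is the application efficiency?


Ea = V_root / V_field * 100 = 489 / 569 * 100 = 85.9402%

85.9402 %


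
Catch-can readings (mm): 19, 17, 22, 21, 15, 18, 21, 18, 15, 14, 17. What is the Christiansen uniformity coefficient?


mean = 17.909091 mm
MAD = 2.099174 mm
CU = (1 - 2.099174/17.909091)*100

88.2787 %


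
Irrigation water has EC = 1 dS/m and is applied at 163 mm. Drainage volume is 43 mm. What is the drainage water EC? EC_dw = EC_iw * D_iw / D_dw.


EC_dw = EC_iw * D_iw / D_dw
EC_dw = 1 * 163 / 43
EC_dw = 163 / 43

3.7907 dS/m


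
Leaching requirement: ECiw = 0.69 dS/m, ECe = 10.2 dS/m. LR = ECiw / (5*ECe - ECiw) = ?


LR = ECiw / (5*ECe - ECiw)
LR = 0.69 / (5*10.2 - 0.69)
LR = 0.69 / 50.3100

0.0137


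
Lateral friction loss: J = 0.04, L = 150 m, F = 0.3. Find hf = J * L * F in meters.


hf = J * L * F = 0.04 * 150 * 0.3 = 1.8000 m

1.8000 m


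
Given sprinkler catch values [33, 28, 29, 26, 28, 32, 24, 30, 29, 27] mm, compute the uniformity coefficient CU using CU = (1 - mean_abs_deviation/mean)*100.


mean = 28.600000 mm
MAD = 2.000000 mm
CU = (1 - 2.000000/28.600000)*100

93.0070 %


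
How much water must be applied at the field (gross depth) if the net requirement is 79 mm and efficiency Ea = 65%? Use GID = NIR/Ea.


Ea = 65% = 0.65
GID = NIR / Ea = 79 / 0.65 = 121.5385 mm

121.5385 mm


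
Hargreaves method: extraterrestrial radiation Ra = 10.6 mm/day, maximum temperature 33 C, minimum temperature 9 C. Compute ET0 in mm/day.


Tmean = (Tmax + Tmin)/2 = (33 + 9)/2 = 21.0
ET0 = 0.0023 * 10.6 * (21.0 + 17.8) * sqrt(33 - 9)
ET0 = 0.0023 * 10.6 * 38.8 * 4.898979

4.6342 mm/day


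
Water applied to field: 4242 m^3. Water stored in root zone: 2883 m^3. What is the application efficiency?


Ea = V_root / V_field * 100 = 2883 / 4242 * 100 = 67.9632%

67.9632 %


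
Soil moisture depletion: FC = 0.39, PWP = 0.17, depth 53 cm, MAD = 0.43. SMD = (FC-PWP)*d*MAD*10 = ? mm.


SMD = (FC - PWP) * d * MAD * 10
SMD = (0.39 - 0.17) * 53 * 0.43 * 10
SMD = 0.2200 * 53 * 0.43 * 10

50.1380 mm


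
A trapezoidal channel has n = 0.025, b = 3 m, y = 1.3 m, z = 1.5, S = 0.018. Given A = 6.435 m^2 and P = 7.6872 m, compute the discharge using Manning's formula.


R = A/P = 6.435/7.6872 = 0.837106
Q = (1/0.025) * 6.435 * 0.837106^(2/3) * 0.018^0.5

30.6736 m^3/s


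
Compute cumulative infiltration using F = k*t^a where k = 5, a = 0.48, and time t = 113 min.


F = k * t^a = 5 * 113^0.48
F = 5 * 9.671140

48.3557 mm


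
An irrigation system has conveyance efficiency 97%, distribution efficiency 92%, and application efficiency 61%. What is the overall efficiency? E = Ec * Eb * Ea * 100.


Ec = 0.97, Eb = 0.92, Ea = 0.61
E = 0.97 * 0.92 * 0.61 * 100 = 54.4364%

54.4364 %


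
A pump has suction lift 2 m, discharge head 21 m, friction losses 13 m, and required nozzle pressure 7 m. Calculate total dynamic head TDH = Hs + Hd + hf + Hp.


TDH = Hs + Hd + hf + Hp = 2 + 21 + 13 + 7 = 43

43 m


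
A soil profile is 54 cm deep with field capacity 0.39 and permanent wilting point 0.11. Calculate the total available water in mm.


AWC = (FC - PWP) * d * 10
AWC = (0.39 - 0.11) * 54 * 10
AWC = 0.2800 * 54 * 10

151.2000 mm


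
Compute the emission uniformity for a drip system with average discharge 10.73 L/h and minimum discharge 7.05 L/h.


EU = (q_min/q_avg)*100 = (7.05/10.73)*100 = 65.7036%

65.7036 %


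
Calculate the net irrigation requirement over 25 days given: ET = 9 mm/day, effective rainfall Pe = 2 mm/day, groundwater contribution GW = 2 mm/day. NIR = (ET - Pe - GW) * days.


Daily deficit = ET - Pe - GW = 9 - 2 - 2 = 5 mm/day
NIR = 5 * 25 = 125 mm

125.0000 mm


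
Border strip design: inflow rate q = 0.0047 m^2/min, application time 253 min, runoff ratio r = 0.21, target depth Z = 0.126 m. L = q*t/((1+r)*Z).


L = q*t/((1+r)*Z)
L = 0.0047*253/((1+0.21)*0.126)
L = 1.1891/0.15246

7.7994 m


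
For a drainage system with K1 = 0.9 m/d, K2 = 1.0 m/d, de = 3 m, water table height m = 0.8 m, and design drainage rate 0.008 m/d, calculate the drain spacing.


S^2 = 8*K2*de*m/q + 4*K1*m^2/q
S^2 = 8*1.0*3*0.8/0.008 + 4*0.9*0.8^2/0.008
S = sqrt(2688.0000)

51.8459 m


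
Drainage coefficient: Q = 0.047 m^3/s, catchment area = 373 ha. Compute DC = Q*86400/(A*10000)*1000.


DC = Q * 86400 / (A * 10000) * 1000
DC = 0.047 * 86400 / (373 * 10000) * 1000
DC = 4060800.0000 / 3730000

1.0887 mm/day


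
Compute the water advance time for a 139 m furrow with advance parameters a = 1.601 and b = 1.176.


t = (L/a)^(1/b)
t = (139/1.601)^(1/1.176)
t = 86.820737^(1/1.176)

44.5133 min


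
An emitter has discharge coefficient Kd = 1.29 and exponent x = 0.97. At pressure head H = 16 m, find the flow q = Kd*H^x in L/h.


q = Kd * H^x = 1.29 * 16^0.97 = 1.29 * 14.723002

18.9927 L/h


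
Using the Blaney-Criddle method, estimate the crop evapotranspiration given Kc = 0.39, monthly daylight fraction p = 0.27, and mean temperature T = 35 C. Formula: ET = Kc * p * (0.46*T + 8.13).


ET = Kc * p * (0.46*T + 8.13)
ET = 0.39 * 0.27 * (0.46*35 + 8.13)
ET = 0.39 * 0.27 * 24.2300

2.5514 mm/day


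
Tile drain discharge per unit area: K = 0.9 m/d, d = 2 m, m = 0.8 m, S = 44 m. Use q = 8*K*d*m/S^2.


q = 8*K*d*m/S^2
q = 8*0.9*2*0.8/44^2
q = 11.5200 / 1936

0.0060 m/d


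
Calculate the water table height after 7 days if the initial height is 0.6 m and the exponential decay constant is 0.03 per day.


m = m0 * exp(-k*t)
m = 0.6 * exp(-0.03 * 7)
m = 0.6 * exp(-0.2100)

0.4864 m


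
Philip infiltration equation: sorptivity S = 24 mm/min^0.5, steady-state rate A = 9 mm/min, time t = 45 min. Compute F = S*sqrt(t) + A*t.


F = S*sqrt(t) + A*t
F = 24*sqrt(45) + 9*45
F = 24*6.708204 + 405

565.9969 mm


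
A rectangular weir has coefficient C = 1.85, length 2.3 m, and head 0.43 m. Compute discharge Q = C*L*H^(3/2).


Q = C * L * H^(3/2) = 1.85 * 2.3 * 0.43^1.5 = 1.85 * 2.3 * 0.281970

1.1998 m^3/s


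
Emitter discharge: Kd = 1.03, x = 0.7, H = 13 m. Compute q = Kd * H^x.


q = Kd * H^x = 1.03 * 13^0.7 = 1.03 * 6.022272

6.2029 L/h


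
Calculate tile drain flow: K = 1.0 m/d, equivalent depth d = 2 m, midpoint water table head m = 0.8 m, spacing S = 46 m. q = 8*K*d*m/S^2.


q = 8*K*d*m/S^2
q = 8*1.0*2*0.8/46^2
q = 12.8000 / 2116

0.0060 m/d


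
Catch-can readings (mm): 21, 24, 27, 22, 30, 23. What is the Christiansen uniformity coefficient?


mean = 24.500000 mm
MAD = 2.666667 mm
CU = (1 - 2.666667/24.500000)*100

89.1156 %


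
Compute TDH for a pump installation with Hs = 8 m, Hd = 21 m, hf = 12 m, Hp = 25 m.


TDH = Hs + Hd + hf + Hp = 8 + 21 + 12 + 25 = 66

66 m


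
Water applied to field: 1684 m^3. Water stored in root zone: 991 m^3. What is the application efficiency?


Ea = V_root / V_field * 100 = 991 / 1684 * 100 = 58.8480%

58.8480 %


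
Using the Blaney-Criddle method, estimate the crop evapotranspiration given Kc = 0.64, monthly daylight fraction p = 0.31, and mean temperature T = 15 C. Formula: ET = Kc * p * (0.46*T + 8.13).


ET = Kc * p * (0.46*T + 8.13)
ET = 0.64 * 0.31 * (0.46*15 + 8.13)
ET = 0.64 * 0.31 * 15.0300

2.9820 mm/day


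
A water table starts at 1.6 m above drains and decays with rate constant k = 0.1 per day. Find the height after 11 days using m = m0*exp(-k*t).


m = m0 * exp(-k*t)
m = 1.6 * exp(-0.1 * 11)
m = 1.6 * exp(-1.1000)

0.5326 m


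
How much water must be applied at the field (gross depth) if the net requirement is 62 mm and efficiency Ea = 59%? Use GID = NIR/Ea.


Ea = 59% = 0.59
GID = NIR / Ea = 62 / 0.59 = 105.0847 mm

105.0847 mm


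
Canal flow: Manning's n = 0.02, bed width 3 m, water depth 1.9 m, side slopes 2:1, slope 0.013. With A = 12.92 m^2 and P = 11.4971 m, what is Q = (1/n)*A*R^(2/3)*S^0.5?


R = A/P = 12.92/11.4971 = 1.123762
Q = (1/0.02) * 12.92 * 1.123762^(2/3) * 0.013^0.5

79.6136 m^3/s


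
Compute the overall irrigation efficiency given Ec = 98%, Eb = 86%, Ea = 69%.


Ec = 0.98, Eb = 0.86, Ea = 0.69
E = 0.98 * 0.86 * 0.69 * 100 = 58.1532%

58.1532 %


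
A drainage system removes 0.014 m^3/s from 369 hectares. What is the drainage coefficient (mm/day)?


DC = Q * 86400 / (A * 10000) * 1000
DC = 0.014 * 86400 / (369 * 10000) * 1000
DC = 1209600.0000 / 3690000

0.3278 mm/day


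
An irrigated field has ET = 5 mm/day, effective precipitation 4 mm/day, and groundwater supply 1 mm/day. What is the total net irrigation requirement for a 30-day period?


Daily deficit = ET - Pe - GW = 5 - 4 - 1 = 0 mm/day
NIR = 0 * 30 = 0 mm

0 mm


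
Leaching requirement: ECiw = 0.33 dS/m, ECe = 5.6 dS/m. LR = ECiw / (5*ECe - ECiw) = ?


LR = ECiw / (5*ECe - ECiw)
LR = 0.33 / (5*5.6 - 0.33)
LR = 0.33 / 27.6700

0.0119


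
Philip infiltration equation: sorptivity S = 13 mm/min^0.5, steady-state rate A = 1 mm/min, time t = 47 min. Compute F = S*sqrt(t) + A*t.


F = S*sqrt(t) + A*t
F = 13*sqrt(47) + 1*47
F = 13*6.855655 + 47

136.1235 mm


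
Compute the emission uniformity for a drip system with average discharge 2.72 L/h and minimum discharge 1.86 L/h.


EU = (q_min/q_avg)*100 = (1.86/2.72)*100 = 68.3824%

68.3824 %


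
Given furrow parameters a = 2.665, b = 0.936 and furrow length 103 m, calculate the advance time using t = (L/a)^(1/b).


t = (L/a)^(1/b)
t = (103/2.665)^(1/0.936)
t = 38.649156^(1/0.936)

49.6206 min


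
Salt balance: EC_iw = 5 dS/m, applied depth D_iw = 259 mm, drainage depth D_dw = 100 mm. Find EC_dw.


EC_dw = EC_iw * D_iw / D_dw
EC_dw = 5 * 259 / 100
EC_dw = 1295 / 100

12.9500 dS/m


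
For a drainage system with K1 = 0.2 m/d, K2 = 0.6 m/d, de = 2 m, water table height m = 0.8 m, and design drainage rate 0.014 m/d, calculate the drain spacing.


S^2 = 8*K2*de*m/q + 4*K1*m^2/q
S^2 = 8*0.6*2*0.8/0.014 + 4*0.2*0.8^2/0.014
S = sqrt(585.1429)

24.1897 m


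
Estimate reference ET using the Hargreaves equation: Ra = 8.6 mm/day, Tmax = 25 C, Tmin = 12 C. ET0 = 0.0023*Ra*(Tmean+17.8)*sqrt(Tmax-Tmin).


Tmean = (Tmax + Tmin)/2 = (25 + 12)/2 = 18.5
ET0 = 0.0023 * 8.6 * (18.5 + 17.8) * sqrt(25 - 12)
ET0 = 0.0023 * 8.6 * 36.3 * 3.605551

2.5888 mm/day


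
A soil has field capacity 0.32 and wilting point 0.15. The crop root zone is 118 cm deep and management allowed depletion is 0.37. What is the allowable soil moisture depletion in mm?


SMD = (FC - PWP) * d * MAD * 10
SMD = (0.32 - 0.15) * 118 * 0.37 * 10
SMD = 0.1700 * 118 * 0.37 * 10

74.2220 mm


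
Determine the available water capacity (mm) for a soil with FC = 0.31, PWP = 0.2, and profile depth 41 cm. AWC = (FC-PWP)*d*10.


AWC = (FC - PWP) * d * 10
AWC = (0.31 - 0.2) * 41 * 10
AWC = 0.1100 * 41 * 10

45.1000 mm


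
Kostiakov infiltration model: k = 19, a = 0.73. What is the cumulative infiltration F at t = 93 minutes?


F = k * t^a = 19 * 93^0.73
F = 19 * 27.352218

519.6921 mm


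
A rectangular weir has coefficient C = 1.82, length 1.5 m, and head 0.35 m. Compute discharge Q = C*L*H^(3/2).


Q = C * L * H^(3/2) = 1.82 * 1.5 * 0.35^1.5 = 1.82 * 1.5 * 0.207063

0.5653 m^3/s


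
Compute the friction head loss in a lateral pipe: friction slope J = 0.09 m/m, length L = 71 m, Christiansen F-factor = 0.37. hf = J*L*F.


hf = J * L * F = 0.09 * 71 * 0.37 = 2.3643 m

2.3643 m


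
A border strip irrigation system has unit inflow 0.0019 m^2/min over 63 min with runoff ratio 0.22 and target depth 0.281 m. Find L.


L = q*t/((1+r)*Z)
L = 0.0019*63/((1+0.22)*0.281)
L = 0.1197/0.34282

0.3492 m


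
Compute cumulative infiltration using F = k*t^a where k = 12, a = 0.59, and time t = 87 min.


F = k * t^a = 12 * 87^0.59
F = 12 * 13.941720

167.3006 mm


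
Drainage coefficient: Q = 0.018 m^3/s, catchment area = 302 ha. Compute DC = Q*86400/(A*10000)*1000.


DC = Q * 86400 / (A * 10000) * 1000
DC = 0.018 * 86400 / (302 * 10000) * 1000
DC = 1555200.0000 / 3020000

0.5150 mm/day


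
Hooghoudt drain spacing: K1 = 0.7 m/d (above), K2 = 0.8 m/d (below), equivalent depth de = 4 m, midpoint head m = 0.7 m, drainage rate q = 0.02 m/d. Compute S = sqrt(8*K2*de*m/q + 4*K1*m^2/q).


S^2 = 8*K2*de*m/q + 4*K1*m^2/q
S^2 = 8*0.8*4*0.7/0.02 + 4*0.7*0.7^2/0.02
S = sqrt(964.6000)

31.0580 m


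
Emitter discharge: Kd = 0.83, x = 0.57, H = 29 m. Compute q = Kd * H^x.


q = Kd * H^x = 0.83 * 29^0.57 = 0.83 * 6.816585

5.6578 L/h


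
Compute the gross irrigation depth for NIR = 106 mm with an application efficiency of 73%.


Ea = 73% = 0.73
GID = NIR / Ea = 106 / 0.73 = 145.2055 mm

145.2055 mm


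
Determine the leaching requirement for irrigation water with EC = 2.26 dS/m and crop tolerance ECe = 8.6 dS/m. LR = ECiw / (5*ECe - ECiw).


LR = ECiw / (5*ECe - ECiw)
LR = 2.26 / (5*8.6 - 2.26)
LR = 2.26 / 40.7400

0.0555


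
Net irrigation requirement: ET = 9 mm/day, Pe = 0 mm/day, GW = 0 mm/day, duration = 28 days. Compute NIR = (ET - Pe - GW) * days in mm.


Daily deficit = ET - Pe - GW = 9 - 0 - 0 = 9 mm/day
NIR = 9 * 28 = 252 mm

252.0000 mm


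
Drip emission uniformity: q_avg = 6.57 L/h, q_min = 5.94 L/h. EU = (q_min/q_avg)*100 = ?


EU = (q_min/q_avg)*100 = (5.94/6.57)*100 = 90.4110%

90.4110 %


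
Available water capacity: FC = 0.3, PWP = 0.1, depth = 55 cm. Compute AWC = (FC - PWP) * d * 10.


AWC = (FC - PWP) * d * 10
AWC = (0.3 - 0.1) * 55 * 10
AWC = 0.2000 * 55 * 10

110.0000 mm


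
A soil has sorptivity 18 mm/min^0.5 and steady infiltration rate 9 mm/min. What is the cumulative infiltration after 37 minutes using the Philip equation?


F = S*sqrt(t) + A*t
F = 18*sqrt(37) + 9*37
F = 18*6.082763 + 333

442.4897 mm


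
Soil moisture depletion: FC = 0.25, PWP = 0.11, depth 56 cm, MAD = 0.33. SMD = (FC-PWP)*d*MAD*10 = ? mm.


SMD = (FC - PWP) * d * MAD * 10
SMD = (0.25 - 0.11) * 56 * 0.33 * 10
SMD = 0.1400 * 56 * 0.33 * 10

25.8720 mm


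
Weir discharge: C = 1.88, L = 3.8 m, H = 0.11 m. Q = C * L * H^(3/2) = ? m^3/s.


Q = C * L * H^(3/2) = 1.88 * 3.8 * 0.11^1.5 = 1.88 * 3.8 * 0.036483

0.2606 m^3/s


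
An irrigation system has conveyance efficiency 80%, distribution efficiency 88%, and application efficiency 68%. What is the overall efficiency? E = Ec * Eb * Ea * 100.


Ec = 0.8, Eb = 0.88, Ea = 0.68
E = 0.8 * 0.88 * 0.68 * 100 = 47.8720%

47.8720 %


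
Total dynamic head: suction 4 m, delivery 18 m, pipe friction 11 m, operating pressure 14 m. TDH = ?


TDH = Hs + Hd + hf + Hp = 4 + 18 + 11 + 14 = 47

47 m


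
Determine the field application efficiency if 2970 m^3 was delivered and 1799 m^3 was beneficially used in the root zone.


Ea = V_root / V_field * 100 = 1799 / 2970 * 100 = 60.5724%

60.5724 %


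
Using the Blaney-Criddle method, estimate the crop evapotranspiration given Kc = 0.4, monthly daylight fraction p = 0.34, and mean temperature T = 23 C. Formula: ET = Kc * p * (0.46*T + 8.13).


ET = Kc * p * (0.46*T + 8.13)
ET = 0.4 * 0.34 * (0.46*23 + 8.13)
ET = 0.4 * 0.34 * 18.7100

2.5446 mm/day


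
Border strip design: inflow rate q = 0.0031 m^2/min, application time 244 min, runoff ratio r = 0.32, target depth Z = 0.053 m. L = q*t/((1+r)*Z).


L = q*t/((1+r)*Z)
L = 0.0031*244/((1+0.32)*0.053)
L = 0.7564/0.06996

10.8119 m


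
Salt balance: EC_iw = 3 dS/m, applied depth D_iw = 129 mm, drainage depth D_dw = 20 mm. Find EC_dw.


EC_dw = EC_iw * D_iw / D_dw
EC_dw = 3 * 129 / 20
EC_dw = 387 / 20

19.3500 dS/m


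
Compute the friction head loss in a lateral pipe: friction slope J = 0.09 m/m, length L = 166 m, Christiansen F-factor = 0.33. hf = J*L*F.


hf = J * L * F = 0.09 * 166 * 0.33 = 4.9302 m

4.9302 m


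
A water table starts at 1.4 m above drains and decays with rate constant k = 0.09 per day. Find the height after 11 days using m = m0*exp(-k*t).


m = m0 * exp(-k*t)
m = 1.4 * exp(-0.09 * 11)
m = 1.4 * exp(-0.9900)

0.5202 m


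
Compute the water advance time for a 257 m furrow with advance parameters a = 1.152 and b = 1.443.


t = (L/a)^(1/b)
t = (257/1.152)^(1/1.443)
t = 223.090278^(1/1.443)

42.4130 min


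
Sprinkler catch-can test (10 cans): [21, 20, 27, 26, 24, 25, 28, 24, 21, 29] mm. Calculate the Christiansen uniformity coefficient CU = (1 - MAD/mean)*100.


mean = 24.500000 mm
MAD = 2.500000 mm
CU = (1 - 2.500000/24.500000)*100

89.7959 %


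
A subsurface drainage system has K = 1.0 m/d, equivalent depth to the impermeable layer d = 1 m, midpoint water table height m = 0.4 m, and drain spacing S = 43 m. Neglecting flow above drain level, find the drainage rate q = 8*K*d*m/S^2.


q = 8*K*d*m/S^2
q = 8*1.0*1*0.4/43^2
q = 3.2000 / 1849

0.0017 m/d


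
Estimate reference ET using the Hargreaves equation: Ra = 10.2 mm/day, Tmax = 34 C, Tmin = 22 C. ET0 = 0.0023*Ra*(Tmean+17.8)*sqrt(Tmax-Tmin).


Tmean = (Tmax + Tmin)/2 = (34 + 22)/2 = 28.0
ET0 = 0.0023 * 10.2 * (28.0 + 17.8) * sqrt(34 - 22)
ET0 = 0.0023 * 10.2 * 45.8 * 3.464102

3.7221 mm/day


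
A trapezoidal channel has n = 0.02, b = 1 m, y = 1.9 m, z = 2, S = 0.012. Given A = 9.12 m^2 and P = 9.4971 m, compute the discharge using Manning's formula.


R = A/P = 9.12/9.4971 = 0.960293
Q = (1/0.02) * 9.12 * 0.960293^(2/3) * 0.012^0.5

48.6211 m^3/s


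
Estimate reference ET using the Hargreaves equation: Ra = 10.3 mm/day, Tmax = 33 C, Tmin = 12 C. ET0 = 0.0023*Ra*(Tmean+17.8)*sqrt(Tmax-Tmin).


Tmean = (Tmax + Tmin)/2 = (33 + 12)/2 = 22.5
ET0 = 0.0023 * 10.3 * (22.5 + 17.8) * sqrt(33 - 12)
ET0 = 0.0023 * 10.3 * 40.3 * 4.582576

4.3750 mm/day


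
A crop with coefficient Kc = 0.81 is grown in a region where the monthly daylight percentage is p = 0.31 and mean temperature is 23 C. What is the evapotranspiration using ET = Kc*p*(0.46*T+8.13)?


ET = Kc * p * (0.46*T + 8.13)
ET = 0.81 * 0.31 * (0.46*23 + 8.13)
ET = 0.81 * 0.31 * 18.7100

4.6981 mm/day


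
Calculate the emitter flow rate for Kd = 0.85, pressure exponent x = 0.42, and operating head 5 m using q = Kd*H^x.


q = Kd * H^x = 0.85 * 5^0.42 = 0.85 * 1.965927

1.6710 L/h


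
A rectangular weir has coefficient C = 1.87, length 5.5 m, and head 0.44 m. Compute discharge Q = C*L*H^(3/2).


Q = C * L * H^(3/2) = 1.87 * 5.5 * 0.44^1.5 = 1.87 * 5.5 * 0.291863

3.0018 m^3/s


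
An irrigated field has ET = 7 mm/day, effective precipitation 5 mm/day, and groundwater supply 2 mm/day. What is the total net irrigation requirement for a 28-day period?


Daily deficit = ET - Pe - GW = 7 - 5 - 2 = 0 mm/day
NIR = 0 * 28 = 0 mm

0 mm


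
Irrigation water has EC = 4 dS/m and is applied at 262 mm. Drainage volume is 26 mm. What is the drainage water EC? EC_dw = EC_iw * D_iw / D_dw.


EC_dw = EC_iw * D_iw / D_dw
EC_dw = 4 * 262 / 26
EC_dw = 1048 / 26

40.3077 dS/m


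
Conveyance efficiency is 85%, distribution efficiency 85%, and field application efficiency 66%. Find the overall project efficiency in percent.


Ec = 0.85, Eb = 0.85, Ea = 0.66
E = 0.85 * 0.85 * 0.66 * 100 = 47.6850%

47.6850 %


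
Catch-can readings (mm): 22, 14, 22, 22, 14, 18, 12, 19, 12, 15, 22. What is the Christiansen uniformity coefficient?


mean = 17.454545 mm
MAD = 3.685950 mm
CU = (1 - 3.685950/17.454545)*100

78.8826 %


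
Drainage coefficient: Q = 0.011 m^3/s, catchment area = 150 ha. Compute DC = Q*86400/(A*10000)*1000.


DC = Q * 86400 / (A * 10000) * 1000
DC = 0.011 * 86400 / (150 * 10000) * 1000
DC = 950400.0000 / 1500000

0.6336 mm/day


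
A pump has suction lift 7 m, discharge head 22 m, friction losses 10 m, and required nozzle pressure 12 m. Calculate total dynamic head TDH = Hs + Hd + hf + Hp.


TDH = Hs + Hd + hf + Hp = 7 + 22 + 10 + 12 = 51

51 m


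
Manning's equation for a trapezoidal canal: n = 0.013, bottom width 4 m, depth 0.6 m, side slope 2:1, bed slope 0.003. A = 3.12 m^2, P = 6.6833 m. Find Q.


R = A/P = 3.12/6.6833 = 0.466835
Q = (1/0.013) * 3.12 * 0.466835^(2/3) * 0.003^0.5

7.9107 m^3/s


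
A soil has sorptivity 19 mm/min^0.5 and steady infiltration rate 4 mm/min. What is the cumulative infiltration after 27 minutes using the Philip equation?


F = S*sqrt(t) + A*t
F = 19*sqrt(27) + 4*27
F = 19*5.196152 + 108

206.7269 mm


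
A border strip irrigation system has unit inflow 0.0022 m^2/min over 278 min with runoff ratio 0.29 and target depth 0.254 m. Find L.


L = q*t/((1+r)*Z)
L = 0.0022*278/((1+0.29)*0.254)
L = 0.6116/0.32766

1.8666 m


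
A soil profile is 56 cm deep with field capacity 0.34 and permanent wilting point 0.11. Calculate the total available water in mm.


AWC = (FC - PWP) * d * 10
AWC = (0.34 - 0.11) * 56 * 10
AWC = 0.2300 * 56 * 10

128.8000 mm


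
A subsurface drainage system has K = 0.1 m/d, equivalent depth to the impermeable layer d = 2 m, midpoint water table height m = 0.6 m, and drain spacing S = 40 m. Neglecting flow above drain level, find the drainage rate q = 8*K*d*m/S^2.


q = 8*K*d*m/S^2
q = 8*0.1*2*0.6/40^2
q = 0.9600 / 1600

6.0000e-04 m/d


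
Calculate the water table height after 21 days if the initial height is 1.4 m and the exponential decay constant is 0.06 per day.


m = m0 * exp(-k*t)
m = 1.4 * exp(-0.06 * 21)
m = 1.4 * exp(-1.2600)

0.3971 m


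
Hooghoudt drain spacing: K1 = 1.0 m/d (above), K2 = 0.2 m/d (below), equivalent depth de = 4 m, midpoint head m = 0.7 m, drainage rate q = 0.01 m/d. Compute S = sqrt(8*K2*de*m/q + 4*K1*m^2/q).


S^2 = 8*K2*de*m/q + 4*K1*m^2/q
S^2 = 8*0.2*4*0.7/0.01 + 4*1.0*0.7^2/0.01
S = sqrt(644.0000)

25.3772 m


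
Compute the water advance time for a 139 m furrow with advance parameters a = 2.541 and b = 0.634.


t = (L/a)^(1/b)
t = (139/2.541)^(1/0.634)
t = 54.702873^(1/0.634)

551.2402 min


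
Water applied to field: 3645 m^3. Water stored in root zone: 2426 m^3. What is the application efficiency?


Ea = V_root / V_field * 100 = 2426 / 3645 * 100 = 66.5569%

66.5569 %


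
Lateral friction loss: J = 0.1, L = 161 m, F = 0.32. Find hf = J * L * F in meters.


hf = J * L * F = 0.1 * 161 * 0.32 = 5.1520 m

5.1520 m


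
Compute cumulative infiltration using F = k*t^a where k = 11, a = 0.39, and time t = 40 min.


F = k * t^a = 11 * 40^0.39
F = 11 * 4.215056

46.3656 mm


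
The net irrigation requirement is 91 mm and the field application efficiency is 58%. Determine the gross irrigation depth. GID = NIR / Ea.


Ea = 58% = 0.58
GID = NIR / Ea = 91 / 0.58 = 156.8966 mm

156.8966 mm


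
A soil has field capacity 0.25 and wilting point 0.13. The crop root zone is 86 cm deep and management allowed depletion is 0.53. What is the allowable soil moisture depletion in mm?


SMD = (FC - PWP) * d * MAD * 10
SMD = (0.25 - 0.13) * 86 * 0.53 * 10
SMD = 0.1200 * 86 * 0.53 * 10

54.6960 mm


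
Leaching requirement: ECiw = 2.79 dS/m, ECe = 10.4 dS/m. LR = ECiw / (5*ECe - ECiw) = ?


LR = ECiw / (5*ECe - ECiw)
LR = 2.79 / (5*10.4 - 2.79)
LR = 2.79 / 49.2100

0.0567


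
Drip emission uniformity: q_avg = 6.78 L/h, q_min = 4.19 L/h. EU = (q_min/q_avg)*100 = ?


EU = (q_min/q_avg)*100 = (4.19/6.78)*100 = 61.7994%

61.7994 %


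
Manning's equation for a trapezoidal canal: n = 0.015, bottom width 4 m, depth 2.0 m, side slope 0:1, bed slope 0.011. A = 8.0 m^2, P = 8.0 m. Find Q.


R = A/P = 8.0/8.0 = 1.000000
Q = (1/0.015) * 8.0 * 1.000000^(2/3) * 0.011^0.5

55.9365 m^3/s


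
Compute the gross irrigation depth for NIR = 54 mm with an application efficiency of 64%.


Ea = 64% = 0.64
GID = NIR / Ea = 54 / 0.64 = 84.3750 mm

84.3750 mm


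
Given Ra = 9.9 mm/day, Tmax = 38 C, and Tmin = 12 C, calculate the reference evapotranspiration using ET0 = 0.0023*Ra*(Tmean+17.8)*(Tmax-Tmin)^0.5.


Tmean = (Tmax + Tmin)/2 = (38 + 12)/2 = 25.0
ET0 = 0.0023 * 9.9 * (25.0 + 17.8) * sqrt(38 - 12)
ET0 = 0.0023 * 9.9 * 42.8 * 5.099020

4.9693 mm/day


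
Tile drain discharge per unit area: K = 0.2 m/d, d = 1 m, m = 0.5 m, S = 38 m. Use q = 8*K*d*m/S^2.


q = 8*K*d*m/S^2
q = 8*0.2*1*0.5/38^2
q = 0.8000 / 1444

5.5402e-04 m/d


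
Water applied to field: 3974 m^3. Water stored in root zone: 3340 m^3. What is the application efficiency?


Ea = V_root / V_field * 100 = 3340 / 3974 * 100 = 84.0463%

84.0463 %


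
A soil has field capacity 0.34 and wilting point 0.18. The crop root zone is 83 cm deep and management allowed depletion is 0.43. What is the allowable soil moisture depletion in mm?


SMD = (FC - PWP) * d * MAD * 10
SMD = (0.34 - 0.18) * 83 * 0.43 * 10
SMD = 0.1600 * 83 * 0.43 * 10

57.1040 mm


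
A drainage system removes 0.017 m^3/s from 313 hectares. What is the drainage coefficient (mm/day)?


DC = Q * 86400 / (A * 10000) * 1000
DC = 0.017 * 86400 / (313 * 10000) * 1000
DC = 1468800.0000 / 3130000

0.4693 mm/day


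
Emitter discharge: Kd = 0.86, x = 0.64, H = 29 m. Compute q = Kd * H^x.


q = Kd * H^x = 0.86 * 29^0.64 = 0.86 * 8.628488

7.4205 L/h


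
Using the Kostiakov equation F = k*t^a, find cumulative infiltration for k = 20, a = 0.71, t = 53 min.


F = k * t^a = 20 * 53^0.71
F = 20 * 16.758528

335.1706 mm


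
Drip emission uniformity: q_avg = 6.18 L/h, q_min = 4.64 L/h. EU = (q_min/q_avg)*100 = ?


EU = (q_min/q_avg)*100 = (4.64/6.18)*100 = 75.0809%

75.0809 %


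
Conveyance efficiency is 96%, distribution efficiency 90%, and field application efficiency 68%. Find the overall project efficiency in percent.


Ec = 0.96, Eb = 0.9, Ea = 0.68
E = 0.96 * 0.9 * 0.68 * 100 = 58.7520%

58.7520 %


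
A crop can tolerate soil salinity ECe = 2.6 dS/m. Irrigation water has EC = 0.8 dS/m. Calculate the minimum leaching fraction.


LR = ECiw / (5*ECe - ECiw)
LR = 0.8 / (5*2.6 - 0.8)
LR = 0.8 / 12.2000

0.0656


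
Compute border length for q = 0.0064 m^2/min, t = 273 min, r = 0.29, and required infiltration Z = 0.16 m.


L = q*t/((1+r)*Z)
L = 0.0064*273/((1+0.29)*0.16)
L = 1.7472/0.2064

8.4651 m


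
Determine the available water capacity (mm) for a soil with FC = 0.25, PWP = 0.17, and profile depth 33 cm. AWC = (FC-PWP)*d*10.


AWC = (FC - PWP) * d * 10
AWC = (0.25 - 0.17) * 33 * 10
AWC = 0.0800 * 33 * 10

26.4000 mm


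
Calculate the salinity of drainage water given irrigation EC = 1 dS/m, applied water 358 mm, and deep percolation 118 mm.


EC_dw = EC_iw * D_iw / D_dw
EC_dw = 1 * 358 / 118
EC_dw = 358 / 118

3.0339 dS/m


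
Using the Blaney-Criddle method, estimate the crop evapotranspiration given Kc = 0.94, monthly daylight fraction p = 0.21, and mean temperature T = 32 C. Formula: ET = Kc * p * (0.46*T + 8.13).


ET = Kc * p * (0.46*T + 8.13)
ET = 0.94 * 0.21 * (0.46*32 + 8.13)
ET = 0.94 * 0.21 * 22.8500

4.5106 mm/day


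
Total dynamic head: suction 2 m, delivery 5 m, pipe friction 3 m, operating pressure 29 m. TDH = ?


TDH = Hs + Hd + hf + Hp = 2 + 5 + 3 + 29 = 39

39 m


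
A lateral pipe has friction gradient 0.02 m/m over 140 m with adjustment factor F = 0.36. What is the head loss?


hf = J * L * F = 0.02 * 140 * 0.36 = 1.0080 m

1.0080 m


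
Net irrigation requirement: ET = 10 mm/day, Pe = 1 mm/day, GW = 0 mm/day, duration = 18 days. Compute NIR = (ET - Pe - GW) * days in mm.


Daily deficit = ET - Pe - GW = 10 - 1 - 0 = 9 mm/day
NIR = 9 * 18 = 162 mm

162.0000 mm


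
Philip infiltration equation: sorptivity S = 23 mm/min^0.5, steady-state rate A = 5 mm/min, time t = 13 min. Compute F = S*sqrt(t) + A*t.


F = S*sqrt(t) + A*t
F = 23*sqrt(13) + 5*13
F = 23*3.605551 + 65

147.9277 mm


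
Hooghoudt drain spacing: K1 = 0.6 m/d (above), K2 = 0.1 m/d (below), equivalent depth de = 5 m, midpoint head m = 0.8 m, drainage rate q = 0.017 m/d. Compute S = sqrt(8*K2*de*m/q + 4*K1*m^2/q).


S^2 = 8*K2*de*m/q + 4*K1*m^2/q
S^2 = 8*0.1*5*0.8/0.017 + 4*0.6*0.8^2/0.017
S = sqrt(278.5882)

16.6910 m


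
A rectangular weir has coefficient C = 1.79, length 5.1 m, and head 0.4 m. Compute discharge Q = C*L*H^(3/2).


Q = C * L * H^(3/2) = 1.79 * 5.1 * 0.4^1.5 = 1.79 * 5.1 * 0.252982

2.3095 m^3/s


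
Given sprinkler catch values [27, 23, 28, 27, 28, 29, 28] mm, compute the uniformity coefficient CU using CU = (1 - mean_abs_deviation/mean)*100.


mean = 27.142857 mm
MAD = 1.265306 mm
CU = (1 - 1.265306/27.142857)*100

95.3383 %


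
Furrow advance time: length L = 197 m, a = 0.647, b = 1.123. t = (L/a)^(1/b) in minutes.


t = (L/a)^(1/b)
t = (197/0.647)^(1/1.123)
t = 304.482226^(1/1.123)

162.7580 min


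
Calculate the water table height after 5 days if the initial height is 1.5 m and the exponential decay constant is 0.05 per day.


m = m0 * exp(-k*t)
m = 1.5 * exp(-0.05 * 5)
m = 1.5 * exp(-0.2500)

1.1682 m


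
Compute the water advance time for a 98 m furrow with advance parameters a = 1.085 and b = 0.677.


t = (L/a)^(1/b)
t = (98/1.085)^(1/0.677)
t = 90.322581^(1/0.677)

774.3126 min


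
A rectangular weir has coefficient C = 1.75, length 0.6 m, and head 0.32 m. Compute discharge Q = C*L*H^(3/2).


Q = C * L * H^(3/2) = 1.75 * 0.6 * 0.32^1.5 = 1.75 * 0.6 * 0.181019

0.1901 m^3/s


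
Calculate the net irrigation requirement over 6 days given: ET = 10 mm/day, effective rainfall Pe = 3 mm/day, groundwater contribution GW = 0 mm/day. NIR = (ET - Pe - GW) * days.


Daily deficit = ET - Pe - GW = 10 - 3 - 0 = 7 mm/day
NIR = 7 * 6 = 42 mm

42.0000 mm


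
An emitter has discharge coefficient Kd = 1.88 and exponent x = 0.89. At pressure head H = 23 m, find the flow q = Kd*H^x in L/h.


q = Kd * H^x = 1.88 * 23^0.89 = 1.88 * 16.290626

30.6264 L/h


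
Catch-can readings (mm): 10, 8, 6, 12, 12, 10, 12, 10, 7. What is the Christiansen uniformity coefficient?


mean = 9.666667 mm
MAD = 1.777778 mm
CU = (1 - 1.777778/9.666667)*100

81.6092 %


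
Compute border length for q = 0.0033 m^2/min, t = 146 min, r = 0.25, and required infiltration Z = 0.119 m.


L = q*t/((1+r)*Z)
L = 0.0033*146/((1+0.25)*0.119)
L = 0.4818/0.14875

3.2390 m


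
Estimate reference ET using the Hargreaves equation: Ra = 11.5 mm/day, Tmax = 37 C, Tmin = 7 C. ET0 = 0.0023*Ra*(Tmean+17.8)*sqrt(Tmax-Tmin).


Tmean = (Tmax + Tmin)/2 = (37 + 7)/2 = 22.0
ET0 = 0.0023 * 11.5 * (22.0 + 17.8) * sqrt(37 - 7)
ET0 = 0.0023 * 11.5 * 39.8 * 5.477226

5.7659 mm/day


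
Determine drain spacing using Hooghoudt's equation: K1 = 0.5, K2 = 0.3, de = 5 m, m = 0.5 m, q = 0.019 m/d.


S^2 = 8*K2*de*m/q + 4*K1*m^2/q
S^2 = 8*0.3*5*0.5/0.019 + 4*0.5*0.5^2/0.019
S = sqrt(342.1053)

18.4961 m


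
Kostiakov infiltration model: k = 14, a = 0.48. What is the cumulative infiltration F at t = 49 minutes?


F = k * t^a = 14 * 49^0.48
F = 14 * 6.475810

90.6613 mm


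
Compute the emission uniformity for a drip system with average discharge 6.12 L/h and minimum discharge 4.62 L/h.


EU = (q_min/q_avg)*100 = (4.62/6.12)*100 = 75.4902%

75.4902 %


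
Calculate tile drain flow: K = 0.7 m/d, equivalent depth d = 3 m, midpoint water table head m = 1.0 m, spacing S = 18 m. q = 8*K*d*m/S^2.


q = 8*K*d*m/S^2
q = 8*0.7*3*1.0/18^2
q = 16.8000 / 324

0.0519 m/d


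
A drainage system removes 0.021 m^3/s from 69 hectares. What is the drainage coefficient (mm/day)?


DC = Q * 86400 / (A * 10000) * 1000
DC = 0.021 * 86400 / (69 * 10000) * 1000
DC = 1814400.0000 / 690000

2.6296 mm/day


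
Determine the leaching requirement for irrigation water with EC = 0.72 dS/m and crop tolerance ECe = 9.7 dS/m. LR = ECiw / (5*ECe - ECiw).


LR = ECiw / (5*ECe - ECiw)
LR = 0.72 / (5*9.7 - 0.72)
LR = 0.72 / 47.7800

0.0151


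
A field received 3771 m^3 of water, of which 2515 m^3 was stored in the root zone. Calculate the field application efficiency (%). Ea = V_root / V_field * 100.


Ea = V_root / V_field * 100 = 2515 / 3771 * 100 = 66.6932%

66.6932 %


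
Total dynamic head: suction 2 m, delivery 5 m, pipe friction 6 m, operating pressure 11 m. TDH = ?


TDH = Hs + Hd + hf + Hp = 2 + 5 + 6 + 11 = 24

24 m


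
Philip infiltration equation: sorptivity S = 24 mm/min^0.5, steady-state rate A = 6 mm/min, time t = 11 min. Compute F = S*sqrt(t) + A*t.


F = S*sqrt(t) + A*t
F = 24*sqrt(11) + 6*11
F = 24*3.316625 + 66

145.5990 mm


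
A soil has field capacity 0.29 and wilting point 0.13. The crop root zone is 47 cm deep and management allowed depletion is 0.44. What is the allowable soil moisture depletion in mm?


SMD = (FC - PWP) * d * MAD * 10
SMD = (0.29 - 0.13) * 47 * 0.44 * 10
SMD = 0.1600 * 47 * 0.44 * 10

33.0880 mm


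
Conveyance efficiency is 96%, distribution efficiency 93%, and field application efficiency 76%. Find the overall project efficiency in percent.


Ec = 0.96, Eb = 0.93, Ea = 0.76
E = 0.96 * 0.93 * 0.76 * 100 = 67.8528%

67.8528 %


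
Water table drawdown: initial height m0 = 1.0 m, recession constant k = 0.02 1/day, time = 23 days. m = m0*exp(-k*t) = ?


m = m0 * exp(-k*t)
m = 1.0 * exp(-0.02 * 23)
m = 1.0 * exp(-0.4600)

0.6313 m


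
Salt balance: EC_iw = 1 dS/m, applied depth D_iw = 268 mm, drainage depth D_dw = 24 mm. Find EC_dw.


EC_dw = EC_iw * D_iw / D_dw
EC_dw = 1 * 268 / 24
EC_dw = 268 / 24

11.1667 dS/m


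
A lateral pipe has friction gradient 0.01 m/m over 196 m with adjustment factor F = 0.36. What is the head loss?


hf = J * L * F = 0.01 * 196 * 0.36 = 0.7056 m

0.7056 m


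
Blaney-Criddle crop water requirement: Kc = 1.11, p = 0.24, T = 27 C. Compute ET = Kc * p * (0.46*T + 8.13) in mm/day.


ET = Kc * p * (0.46*T + 8.13)
ET = 1.11 * 0.24 * (0.46*27 + 8.13)
ET = 1.11 * 0.24 * 20.5500

5.4745 mm/day


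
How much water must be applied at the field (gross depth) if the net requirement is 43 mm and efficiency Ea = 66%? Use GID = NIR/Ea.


Ea = 66% = 0.66
GID = NIR / Ea = 43 / 0.66 = 65.1515 mm

65.1515 mm


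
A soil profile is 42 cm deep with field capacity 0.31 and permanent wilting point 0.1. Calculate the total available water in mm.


AWC = (FC - PWP) * d * 10
AWC = (0.31 - 0.1) * 42 * 10
AWC = 0.2100 * 42 * 10

88.2000 mm


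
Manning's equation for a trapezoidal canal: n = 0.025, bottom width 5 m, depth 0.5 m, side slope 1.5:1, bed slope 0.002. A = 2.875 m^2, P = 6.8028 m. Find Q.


R = A/P = 2.875/6.8028 = 0.422620
Q = (1/0.025) * 2.875 * 0.422620^(2/3) * 0.002^0.5

2.8963 m^3/s


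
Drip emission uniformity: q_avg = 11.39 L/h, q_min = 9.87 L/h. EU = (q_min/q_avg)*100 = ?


EU = (q_min/q_avg)*100 = (9.87/11.39)*100 = 86.6550%

86.6550 %


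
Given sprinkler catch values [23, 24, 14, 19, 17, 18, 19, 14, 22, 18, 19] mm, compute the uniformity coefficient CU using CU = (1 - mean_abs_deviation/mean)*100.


mean = 18.818182 mm
MAD = 2.380165 mm
CU = (1 - 2.380165/18.818182)*100

87.3518 %


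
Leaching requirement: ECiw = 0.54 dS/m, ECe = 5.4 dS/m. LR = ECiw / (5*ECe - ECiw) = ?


LR = ECiw / (5*ECe - ECiw)
LR = 0.54 / (5*5.4 - 0.54)
LR = 0.54 / 26.4600

0.0204


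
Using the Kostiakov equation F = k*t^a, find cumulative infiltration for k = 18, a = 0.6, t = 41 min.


F = k * t^a = 18 * 41^0.6
F = 18 * 9.282614

167.0871 mm


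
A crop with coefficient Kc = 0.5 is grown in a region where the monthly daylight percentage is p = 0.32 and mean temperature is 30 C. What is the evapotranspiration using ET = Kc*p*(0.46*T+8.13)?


ET = Kc * p * (0.46*T + 8.13)
ET = 0.5 * 0.32 * (0.46*30 + 8.13)
ET = 0.5 * 0.32 * 21.9300

3.5088 mm/day


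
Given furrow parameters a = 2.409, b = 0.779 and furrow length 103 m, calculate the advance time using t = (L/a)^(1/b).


t = (L/a)^(1/b)
t = (103/2.409)^(1/0.779)
t = 42.756330^(1/0.779)

124.0825 min


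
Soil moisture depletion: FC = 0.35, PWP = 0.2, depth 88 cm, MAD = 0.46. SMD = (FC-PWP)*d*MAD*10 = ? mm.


SMD = (FC - PWP) * d * MAD * 10
SMD = (0.35 - 0.2) * 88 * 0.46 * 10
SMD = 0.1500 * 88 * 0.46 * 10

60.7200 mm


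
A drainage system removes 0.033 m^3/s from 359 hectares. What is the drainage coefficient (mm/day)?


DC = Q * 86400 / (A * 10000) * 1000
DC = 0.033 * 86400 / (359 * 10000) * 1000
DC = 2851200.0000 / 3590000

0.7942 mm/day


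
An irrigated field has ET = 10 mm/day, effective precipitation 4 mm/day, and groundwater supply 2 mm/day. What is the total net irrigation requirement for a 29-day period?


Daily deficit = ET - Pe - GW = 10 - 4 - 2 = 4 mm/day
NIR = 4 * 29 = 116 mm

116.0000 mm


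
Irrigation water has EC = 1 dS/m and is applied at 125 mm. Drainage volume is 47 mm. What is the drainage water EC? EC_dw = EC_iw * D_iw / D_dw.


EC_dw = EC_iw * D_iw / D_dw
EC_dw = 1 * 125 / 47
EC_dw = 125 / 47

2.6596 dS/m


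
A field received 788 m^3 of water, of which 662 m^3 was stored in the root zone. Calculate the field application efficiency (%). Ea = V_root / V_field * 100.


Ea = V_root / V_field * 100 = 662 / 788 * 100 = 84.0102%

84.0102 %


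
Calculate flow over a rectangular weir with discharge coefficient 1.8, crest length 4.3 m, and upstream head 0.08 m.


Q = C * L * H^(3/2) = 1.8 * 4.3 * 0.08^1.5 = 1.8 * 4.3 * 0.022627

0.1751 m^3/s


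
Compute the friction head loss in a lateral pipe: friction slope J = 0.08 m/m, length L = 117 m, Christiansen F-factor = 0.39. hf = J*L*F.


hf = J * L * F = 0.08 * 117 * 0.39 = 3.6504 m

3.6504 m


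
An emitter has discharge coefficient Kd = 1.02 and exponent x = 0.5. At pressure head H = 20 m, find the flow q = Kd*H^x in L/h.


q = Kd * H^x = 1.02 * 20^0.5 = 1.02 * 4.472136

4.5616 L/h


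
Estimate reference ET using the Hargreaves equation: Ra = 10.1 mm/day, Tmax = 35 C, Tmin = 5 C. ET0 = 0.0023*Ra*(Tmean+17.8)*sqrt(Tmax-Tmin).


Tmean = (Tmax + Tmin)/2 = (35 + 5)/2 = 20.0
ET0 = 0.0023 * 10.1 * (20.0 + 17.8) * sqrt(35 - 5)
ET0 = 0.0023 * 10.1 * 37.8 * 5.477226

4.8095 mm/day


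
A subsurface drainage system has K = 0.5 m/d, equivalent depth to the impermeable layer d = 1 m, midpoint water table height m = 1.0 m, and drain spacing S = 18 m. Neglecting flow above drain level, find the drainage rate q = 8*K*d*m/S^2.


q = 8*K*d*m/S^2
q = 8*0.5*1*1.0/18^2
q = 4.0000 / 324

0.0123 m/d


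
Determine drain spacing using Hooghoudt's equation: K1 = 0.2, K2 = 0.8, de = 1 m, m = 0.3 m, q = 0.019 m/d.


S^2 = 8*K2*de*m/q + 4*K1*m^2/q
S^2 = 8*0.8*1*0.3/0.019 + 4*0.2*0.3^2/0.019
S = sqrt(104.8421)

10.2392 m
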